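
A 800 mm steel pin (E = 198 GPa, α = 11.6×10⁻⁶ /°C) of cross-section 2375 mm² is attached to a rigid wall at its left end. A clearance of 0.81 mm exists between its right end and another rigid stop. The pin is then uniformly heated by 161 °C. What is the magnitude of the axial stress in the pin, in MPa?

Free thermal elongation = αΔT L = 11.6×10⁻⁶ × 161 × 800 = 1.494 mm.
This exceeds the 0.81 mm gap, so the wall pushes back. The portion of expansion that must be recovered elastically is δ_free − gap = 1.494 − 0.81 = 0.6841 mm.
That suppressed elongation corresponds to σ = E·Δ/L = 198×10³ × 0.6841/800 = 169.3 MPa.

σ ≈ 169 MPa (compressive)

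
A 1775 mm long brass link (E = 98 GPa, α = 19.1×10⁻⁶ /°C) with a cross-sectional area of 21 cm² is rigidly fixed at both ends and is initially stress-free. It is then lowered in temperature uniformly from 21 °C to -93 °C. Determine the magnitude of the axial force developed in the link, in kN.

P ≈ 448 kN (tensile)

With zero net strain, σ = E·αΔT = 98 GPa × 19.1×10⁻⁶ × 114 = 213.4 MPa.
P = AEαΔT = 2100 × 98×10³ × 19.1×10⁻⁶ × 114 = 448.1 kN (tensile).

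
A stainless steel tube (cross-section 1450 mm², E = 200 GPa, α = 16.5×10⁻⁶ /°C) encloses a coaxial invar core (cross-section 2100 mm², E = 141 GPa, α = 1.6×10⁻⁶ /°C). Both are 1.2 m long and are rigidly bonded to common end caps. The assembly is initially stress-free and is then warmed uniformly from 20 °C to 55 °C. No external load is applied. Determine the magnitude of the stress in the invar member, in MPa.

σ ≈ 36.4 MPa (tensile)

Equilibrium of a rigid end plate with no external load gives equal and opposite internal forces ±P in the two members. Since α_{stainless steel} > α_{invar}, heating drives the stainless steel into compression and the invar into tension.
Equating the net (thermal + elastic) strains gives |α₁ − α₂|·ΔT = P·[1/(A₁E₁) + 1/(A₂E₂)].
|α₁ − α₂|·ΔT = 14.9×10⁻⁶ × 35 = 0.0005215.
1/(A₁E₁) + 1/(A₂E₂) = 1/(1450×200×10³) + 1/(2100×141×10³) = 6.826×10⁻⁹ N⁻¹.
So P = 0.0005215 / 6.826×10⁻⁹ = 76.4 kN.
σ_{invar} = P/A₂ = 76400/2100 = 36.38 MPa, tensile.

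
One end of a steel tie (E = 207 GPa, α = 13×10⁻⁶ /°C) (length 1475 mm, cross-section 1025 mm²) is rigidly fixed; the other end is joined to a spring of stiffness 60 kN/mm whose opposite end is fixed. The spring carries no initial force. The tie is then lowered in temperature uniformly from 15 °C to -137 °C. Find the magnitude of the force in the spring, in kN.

P ≈ 123 kN

Free thermal contraction: δ_free = αΔT L = 13×10⁻⁶ × 152 × 1475 = 2.915 mm.
With a force P in the spring, the elastic change of the tie is PL/(AE) and that of the spring is P/k; compatibility requires their sum to equal δ_free.
So P = δ_free / [L/(AE) + 1/k] = 2.915 / [ 1475/(1025×207×10³) + 1/(60×10³) ].
P = 2.915 / 2.362×10⁻⁵ = 123400 N.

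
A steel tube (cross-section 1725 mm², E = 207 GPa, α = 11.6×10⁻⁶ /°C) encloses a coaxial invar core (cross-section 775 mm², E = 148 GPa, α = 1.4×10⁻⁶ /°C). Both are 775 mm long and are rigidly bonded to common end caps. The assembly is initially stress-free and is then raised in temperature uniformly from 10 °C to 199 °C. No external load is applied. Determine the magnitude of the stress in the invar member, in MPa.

σ ≈ 216 MPa (tensile)

Both members must finish at the same length. With the larger α, the steel tends to over-expand; the plates restrain it, putting the steel in compression and the invar in tension. With no external load the two internal forces are equal and opposite, magnitude P.
Setting the final lengths equal and cancelling L: (α₁ − α₂)ΔT = P/(A₁E₁) + P/(A₂E₂).
|α₁ − α₂|·ΔT = 10.2×10⁻⁶ × 189 = 0.001928.
1/(A₁E₁) + 1/(A₂E₂) = 1/(1725×207×10³) + 1/(775×148×10³) = 1.152×10⁻⁸ N⁻¹.
P = 0.001928 / 1.152×10⁻⁸ = 167400 N = 167.4 kN.
σ_{invar} = P/A₂ = 167400/775 = 215.9 MPa, tensile.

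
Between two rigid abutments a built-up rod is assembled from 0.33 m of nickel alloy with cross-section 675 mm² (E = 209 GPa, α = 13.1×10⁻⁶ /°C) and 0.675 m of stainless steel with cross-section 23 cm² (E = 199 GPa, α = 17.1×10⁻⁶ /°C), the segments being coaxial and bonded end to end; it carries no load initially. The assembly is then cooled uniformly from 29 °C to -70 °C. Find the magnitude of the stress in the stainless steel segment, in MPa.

If the supports were absent, the total length change would be Σ αᵢΔT Lᵢ = 13.1×10⁻⁶×99×330 + 17.1×10⁻⁶×99×675 = 1.571 mm.
The rigid supports impose zero overall length change; the single axial force P common to all segments must satisfy P Σ Lᵢ/(AᵢEᵢ) = δ_free.
Σ Lᵢ/(AᵢEᵢ) = 330/(675×209×10³) + 675/(2300×199×10³) = 3.814×10⁻⁶ mm/N.
Hence P = δ_free / Σ(L/AE) = 1.571/3.814×10⁻⁶ = 411.8 kN (tensile).
σ_{stainless steel} = P / A = 411800 / 2300 = 179.1 MPa.

σ ≈ 179 MPa (tensile)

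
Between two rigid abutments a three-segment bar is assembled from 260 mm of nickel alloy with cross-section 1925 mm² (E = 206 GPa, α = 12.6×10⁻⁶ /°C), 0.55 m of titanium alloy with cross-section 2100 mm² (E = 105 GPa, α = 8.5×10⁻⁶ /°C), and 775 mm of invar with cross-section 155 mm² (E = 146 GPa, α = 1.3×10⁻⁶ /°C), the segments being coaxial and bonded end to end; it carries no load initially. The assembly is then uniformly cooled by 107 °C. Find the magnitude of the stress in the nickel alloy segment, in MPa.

σ ≈ 13.3 MPa (tensile)

If the supports were absent, the total length change would be Σ αᵢΔT Lᵢ = 12.6×10⁻⁶×107×260 + 8.5×10⁻⁶×107×550 + 1.3×10⁻⁶×107×775 = 0.9586 mm.
Since the ends are fixed, an axial force P builds up, equal in every segment, with P · Σ Lᵢ/(AᵢEᵢ) = δ_free.
Σ Lᵢ/(AᵢEᵢ) = 260/(1925×206×10³) + 550/(2100×105×10³) + 775/(155×146×10³) = 3.74×10⁻⁵ mm/N.
So P = 0.9586 / 3.74×10⁻⁵ = 25.63 kN, tensile.
σ_{nickel alloy} = P / A = 25630 / 1925 = 13.32 MPa.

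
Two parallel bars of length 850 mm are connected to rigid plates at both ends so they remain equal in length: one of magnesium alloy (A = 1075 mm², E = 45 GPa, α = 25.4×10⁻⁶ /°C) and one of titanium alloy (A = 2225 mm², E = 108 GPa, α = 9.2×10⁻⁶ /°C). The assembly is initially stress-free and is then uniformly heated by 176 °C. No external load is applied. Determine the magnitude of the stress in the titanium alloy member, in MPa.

σ ≈ 51.6 MPa (tensile)

Both members must finish at the same length. With the larger α, the magnesium alloy tends to over-expand; the plates restrain it, putting the magnesium alloy in compression and the titanium alloy in tension. With no external load the two internal forces are equal and opposite, magnitude P.
Equating the net (thermal + elastic) strains gives |α₁ − α₂|·ΔT = P·[1/(A₁E₁) + 1/(A₂E₂)].
|α₁ − α₂|·ΔT = 16.2×10⁻⁶ × 176 = 0.002851.
1/(A₁E₁) + 1/(A₂E₂) = 1/(1075×45×10³) + 1/(2225×108×10³) = 2.483×10⁻⁸ N⁻¹.
P = 0.002851 / 2.483×10⁻⁸ = 114800 N = 114.8 kN.
σ_{titanium alloy} = P/A₂ = 114800/2225 = 51.6 MPa, tensile.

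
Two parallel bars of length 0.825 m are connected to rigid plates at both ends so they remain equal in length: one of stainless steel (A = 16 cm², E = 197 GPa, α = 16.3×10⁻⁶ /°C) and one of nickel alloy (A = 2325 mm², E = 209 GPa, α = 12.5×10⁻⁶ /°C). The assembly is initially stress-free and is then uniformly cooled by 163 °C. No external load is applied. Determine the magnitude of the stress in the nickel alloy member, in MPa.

The stainless steel has the larger α, so on cooling it would change length more than the nickel alloy if both were free. The rigid plates force a common final length, so the stainless steel is put into tension and the nickel alloy into compression, with equal and opposite forces P (no external load).
Equating the net (thermal + elastic) strains gives |α₁ − α₂|·ΔT = P·[1/(A₁E₁) + 1/(A₂E₂)].
|α₁ − α₂|·ΔT = 3.8×10⁻⁶ × 163 = 0.0006194.
1/(A₁E₁) + 1/(A₂E₂) = 1/(1600×197×10³) + 1/(2325×209×10³) = 5.231×10⁻⁹ N⁻¹.
P = 0.0006194 / 5.231×10⁻⁹ = 118400 N = 118.4 kN.
σ_{nickel alloy} = P/A₂ = 118400/2325 = 50.93 MPa, compressive.

σ ≈ 50.9 MPa (compressive)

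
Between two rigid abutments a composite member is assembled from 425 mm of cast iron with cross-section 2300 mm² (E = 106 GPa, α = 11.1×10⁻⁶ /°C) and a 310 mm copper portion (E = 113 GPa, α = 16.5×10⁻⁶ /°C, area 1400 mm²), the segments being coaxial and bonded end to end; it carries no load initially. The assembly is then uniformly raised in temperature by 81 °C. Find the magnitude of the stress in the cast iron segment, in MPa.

With the walls removed the bar would change length by δ_free = Σ αᵢΔT Lᵢ = 11.1×10⁻⁶×81×425 + 16.5×10⁻⁶×81×310 = 0.7964 mm.
The walls prevent any net length change, so an axial force P (same in every segment) develops. Compatibility: P · Σ Lᵢ/(AᵢEᵢ) = δ_free.
The series flexibility is Σ Lᵢ/(AᵢEᵢ) = 425/(2300×106×10³) + 310/(1400×113×10³) = 3.703×10⁻⁶ mm/N.
Hence P = δ_free / Σ(L/AE) = 0.7964/3.703×10⁻⁶ = 215.1 kN (compressive).
σ_{cast iron} = P / A = 215100 / 2300 = 93.52 MPa.

σ ≈ 93.5 MPa (compressive)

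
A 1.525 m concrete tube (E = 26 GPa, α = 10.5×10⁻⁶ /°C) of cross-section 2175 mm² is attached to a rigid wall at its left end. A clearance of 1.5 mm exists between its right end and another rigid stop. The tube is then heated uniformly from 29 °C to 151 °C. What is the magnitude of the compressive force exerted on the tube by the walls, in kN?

P ≈ 16.8 kN

If the wall were absent the tube would grow by αΔT L = 10.5×10⁻⁶ × 122 × 1525 = 1.954 mm.
The gap closes (δ_free > 1.5 mm) and the wall then resists a further 1.954 − 1.5 = 0.4535 mm of expansion.
So σ = E(δ_free − g)/L = 26×10³ × 0.4535/1525 = 7.732 MPa.
Force on the wall = σA = 7.732 × 2175 mm² = 16.82 kN.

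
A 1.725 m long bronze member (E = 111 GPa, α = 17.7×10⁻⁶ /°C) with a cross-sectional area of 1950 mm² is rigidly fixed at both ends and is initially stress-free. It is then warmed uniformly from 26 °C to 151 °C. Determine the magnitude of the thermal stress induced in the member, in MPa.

σ ≈ 246 MPa (compressive)

Because both ends are immovable the net strain is zero, and the suppressed thermal strain is αΔT = 17.7×10⁻⁶ × 125 = 2212.5×10⁻⁶.
σ = EαΔT = 111×10³ × 17.7×10⁻⁶ × 125 = 245.6 MPa (compressive; the member is trying to expand).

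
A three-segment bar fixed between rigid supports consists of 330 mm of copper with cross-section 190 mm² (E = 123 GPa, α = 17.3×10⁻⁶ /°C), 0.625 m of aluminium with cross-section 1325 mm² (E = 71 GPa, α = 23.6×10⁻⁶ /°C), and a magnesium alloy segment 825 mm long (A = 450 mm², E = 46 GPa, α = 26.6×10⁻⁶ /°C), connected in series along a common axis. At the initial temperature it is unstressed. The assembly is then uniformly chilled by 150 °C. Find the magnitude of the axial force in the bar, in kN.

If the supports were absent, the total length change would be Σ αᵢΔT Lᵢ = 17.3×10⁻⁶×150×330 + 23.6×10⁻⁶×150×625 + 26.6×10⁻⁶×150×825 = 6.361 mm.
The walls prevent any net length change, so an axial force P (same in every segment) develops. Compatibility: P · Σ Lᵢ/(AᵢEᵢ) = δ_free.
The series flexibility is Σ Lᵢ/(AᵢEᵢ) = 330/(190×123×10³) + 625/(1325×71×10³) + 825/(450×46×10³) = 6.062×10⁻⁵ mm/N.
Hence P = δ_free / Σ(L/AE) = 6.361/6.062×10⁻⁵ = 104.9 kN (tensile).

P ≈ 105 kN (tensile)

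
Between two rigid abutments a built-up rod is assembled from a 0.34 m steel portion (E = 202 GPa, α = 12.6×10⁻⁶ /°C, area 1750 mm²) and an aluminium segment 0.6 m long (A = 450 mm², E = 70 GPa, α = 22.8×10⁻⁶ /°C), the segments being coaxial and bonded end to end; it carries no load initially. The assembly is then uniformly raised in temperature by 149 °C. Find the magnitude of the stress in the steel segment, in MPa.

σ ≈ 76.4 MPa (compressive)

If the supports were absent, the total length change would be Σ αᵢΔT Lᵢ = 12.6×10⁻⁶×149×340 + 22.8×10⁻⁶×149×600 = 2.677 mm.
Since the ends are fixed, an axial force P builds up, equal in every segment, with P · Σ Lᵢ/(AᵢEᵢ) = δ_free.
The series flexibility is Σ Lᵢ/(AᵢEᵢ) = 340/(1750×202×10³) + 600/(450×70×10³) = 2.001×10⁻⁵ mm/N.
So P = 2.677 / 2.001×10⁻⁵ = 133.8 kN, compressive.
σ_{steel} = P / A = 133800 / 1750 = 76.44 MPa.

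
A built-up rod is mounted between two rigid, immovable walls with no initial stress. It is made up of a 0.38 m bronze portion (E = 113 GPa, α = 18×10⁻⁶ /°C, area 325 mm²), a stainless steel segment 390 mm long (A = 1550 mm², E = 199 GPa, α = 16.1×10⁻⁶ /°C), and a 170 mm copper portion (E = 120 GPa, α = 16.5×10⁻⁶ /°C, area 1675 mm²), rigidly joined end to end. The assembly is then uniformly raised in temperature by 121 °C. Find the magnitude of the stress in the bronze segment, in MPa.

σ ≈ 476 MPa (compressive)

If the supports were absent, the total length change would be Σ αᵢΔT Lᵢ = 18×10⁻⁶×121×380 + 16.1×10⁻⁶×121×390 + 16.5×10⁻⁶×121×170 = 1.927 mm.
The rigid supports impose zero overall length change; the single axial force P common to all segments must satisfy P Σ Lᵢ/(AᵢEᵢ) = δ_free.
Σ Lᵢ/(AᵢEᵢ) = 380/(325×113×10³) + 390/(1550×199×10³) + 170/(1675×120×10³) = 1.246×10⁻⁵ mm/N.
Hence P = δ_free / Σ(L/AE) = 1.927/1.246×10⁻⁵ = 154.7 kN (compressive).
σ_{bronze} = P / A = 154700 / 325 = 475.9 MPa.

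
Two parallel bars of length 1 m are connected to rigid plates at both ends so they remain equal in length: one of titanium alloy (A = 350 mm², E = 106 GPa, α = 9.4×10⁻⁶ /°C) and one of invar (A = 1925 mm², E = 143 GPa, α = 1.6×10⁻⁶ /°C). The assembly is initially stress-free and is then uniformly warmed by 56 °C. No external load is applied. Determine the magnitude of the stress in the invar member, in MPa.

σ ≈ 7.42 MPa (tensile)

Both members must finish at the same length. With the larger α, the titanium alloy tends to over-expand; the plates restrain it, putting the titanium alloy in compression and the invar in tension. With no external load the two internal forces are equal and opposite, magnitude P.
Equating the net (thermal + elastic) strains gives |α₁ − α₂|·ΔT = P·[1/(A₁E₁) + 1/(A₂E₂)].
|α₁ − α₂|·ΔT = 7.8×10⁻⁶ × 56 = 0.0004368.
1/(A₁E₁) + 1/(A₂E₂) = 1/(350×106×10³) + 1/(1925×143×10³) = 3.059×10⁻⁸ N⁻¹.
P = 0.0004368 / 3.059×10⁻⁸ = 14280 N = 14.28 kN.
σ_{invar} = P/A₂ = 14280/1925 = 7.419 MPa, tensile.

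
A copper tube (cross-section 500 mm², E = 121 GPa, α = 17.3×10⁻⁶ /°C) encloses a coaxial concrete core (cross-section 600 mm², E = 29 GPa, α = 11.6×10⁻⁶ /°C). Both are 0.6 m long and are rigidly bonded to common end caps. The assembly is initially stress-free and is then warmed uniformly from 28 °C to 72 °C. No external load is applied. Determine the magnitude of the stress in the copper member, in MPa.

σ ≈ 6.78 MPa (compressive)

Both members must finish at the same length. With the larger α, the copper tends to over-expand; the plates restrain it, putting the copper in compression and the concrete in tension. With no external load the two internal forces are equal and opposite, magnitude P.
Equating the net (thermal + elastic) strains gives |α₁ − α₂|·ΔT = P·[1/(A₁E₁) + 1/(A₂E₂)].
|α₁ − α₂|·ΔT = 5.7×10⁻⁶ × 44 = 0.0002508.
1/(A₁E₁) + 1/(A₂E₂) = 1/(500×121×10³) + 1/(600×29×10³) = 7.4×10⁻⁸ N⁻¹.
So P = 0.0002508 / 7.4×10⁻⁸ = 3.389 kN.
σ_{copper} = P/A₁ = 3389/500 = 6.778 MPa, compressive.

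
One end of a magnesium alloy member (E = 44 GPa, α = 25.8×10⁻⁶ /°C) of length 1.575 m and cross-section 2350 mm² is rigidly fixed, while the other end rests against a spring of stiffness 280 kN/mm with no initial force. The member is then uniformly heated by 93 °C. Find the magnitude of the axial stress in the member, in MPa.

If the spring were absent the member would lengthen by αΔT L = 25.8×10⁻⁶ × 93 × 1575 = 3.779 mm.
Let P be the compressive force at the spring. The member shortens elastically by PL/(AE) and the spring compresses by P/k; together these equal δ_free.
P [ L/(AE) + 1/k ] = δ_free → P [ 1575/(2350×44×10³) + 1/(280×10³) ] = 3.779.
P = 3.779 / 1.88×10⁻⁵ = 201000 N.
σ = P/A = 201000/2350 = 85.52 MPa.

σ ≈ 85.5 MPa (compressive)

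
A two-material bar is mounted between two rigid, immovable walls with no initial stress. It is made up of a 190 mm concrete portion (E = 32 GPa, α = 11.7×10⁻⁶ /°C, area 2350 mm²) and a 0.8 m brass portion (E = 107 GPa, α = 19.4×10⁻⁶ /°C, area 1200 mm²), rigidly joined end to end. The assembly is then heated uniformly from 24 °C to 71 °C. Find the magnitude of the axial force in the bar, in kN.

P ≈ 95.2 kN (compressive)

Free thermal expansion of the whole bar: Σ αᵢΔT Lᵢ = 11.7×10⁻⁶×47×190 + 19.4×10⁻⁶×47×800 = 0.8339 mm.
The rigid supports impose zero overall length change; the single axial force P common to all segments must satisfy P Σ Lᵢ/(AᵢEᵢ) = δ_free.
Σ Lᵢ/(AᵢEᵢ) = 190/(2350×32×10³) + 800/(1200×107×10³) = 8.757×10⁻⁶ mm/N.
Hence P = δ_free / Σ(L/AE) = 0.8339/8.757×10⁻⁶ = 95.23 kN (compressive).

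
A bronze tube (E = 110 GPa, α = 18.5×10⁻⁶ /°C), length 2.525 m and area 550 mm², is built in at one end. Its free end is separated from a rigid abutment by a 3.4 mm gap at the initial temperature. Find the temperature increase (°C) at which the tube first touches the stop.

ΔT ≈ 72.8 °C

The gap closes when αΔT L = 3.4 mm, since the tube is still unstressed at that instant.
ΔT = 3.4 / (18.5×10⁻⁶ × 2525) = 72.79 °C.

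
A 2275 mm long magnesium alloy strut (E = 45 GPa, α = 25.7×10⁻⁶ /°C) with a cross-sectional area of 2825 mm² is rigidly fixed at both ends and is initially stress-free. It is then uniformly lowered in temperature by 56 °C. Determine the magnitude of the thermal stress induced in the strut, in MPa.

σ ≈ 64.8 MPa (tensile)

Because both ends are immovable the net strain is zero, and the suppressed thermal strain is αΔT = 25.7×10⁻⁶ × 56 = 1439.2×10⁻⁶.
Hence σ = E·αΔT = 45×10³ × 1439.2×10⁻⁶ = 64.76 MPa, tensile.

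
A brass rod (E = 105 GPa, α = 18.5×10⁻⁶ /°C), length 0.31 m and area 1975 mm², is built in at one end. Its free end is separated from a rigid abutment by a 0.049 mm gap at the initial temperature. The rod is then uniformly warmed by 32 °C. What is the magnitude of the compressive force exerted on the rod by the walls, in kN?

P ≈ 90 kN

Free thermal elongation = αΔT L = 18.5×10⁻⁶ × 32 × 310 = 0.1835 mm.
This exceeds the 0.049 mm gap, so the wall pushes back. The portion of expansion that must be recovered elastically is δ_free − gap = 0.1835 − 0.049 = 0.1345 mm.
That suppressed elongation corresponds to σ = E·Δ/L = 105×10³ × 0.1345/310 = 45.56 MPa.
P = σA = 45.56 × 1975 = 89.99 kN.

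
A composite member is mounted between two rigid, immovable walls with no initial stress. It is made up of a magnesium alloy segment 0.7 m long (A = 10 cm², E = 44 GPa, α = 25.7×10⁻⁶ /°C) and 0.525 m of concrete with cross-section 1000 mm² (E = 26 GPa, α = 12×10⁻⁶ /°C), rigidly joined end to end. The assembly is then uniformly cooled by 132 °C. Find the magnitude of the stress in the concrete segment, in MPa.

σ ≈ 88.8 MPa (tensile)

With the walls removed the bar would change length by δ_free = Σ αᵢΔT Lᵢ = 25.7×10⁻⁶×132×700 + 12×10⁻⁶×132×525 = 3.206 mm.
The rigid supports impose zero overall length change; the single axial force P common to all segments must satisfy P Σ Lᵢ/(AᵢEᵢ) = δ_free.
The series flexibility is Σ Lᵢ/(AᵢEᵢ) = 700/(1000×44×10³) + 525/(1000×26×10³) = 3.61×10⁻⁵ mm/N.
P = 3.206 / 3.61×10⁻⁵ = 88810 N = 88.81 kN, tensile.
σ_{concrete} = P / A = 88810 / 1000 = 88.81 MPa.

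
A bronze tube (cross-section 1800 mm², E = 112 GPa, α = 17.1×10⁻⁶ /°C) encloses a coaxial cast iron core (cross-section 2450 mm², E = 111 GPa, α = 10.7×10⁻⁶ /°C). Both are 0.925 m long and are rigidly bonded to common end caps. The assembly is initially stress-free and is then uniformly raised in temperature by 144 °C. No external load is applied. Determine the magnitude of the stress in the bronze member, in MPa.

Both members must finish at the same length. With the larger α, the bronze tends to over-expand; the plates restrain it, putting the bronze in compression and the cast iron in tension. With no external load the two internal forces are equal and opposite, magnitude P.
Equating the net (thermal + elastic) strains gives |α₁ − α₂|·ΔT = P·[1/(A₁E₁) + 1/(A₂E₂)].
|α₁ − α₂|·ΔT = 6.4×10⁻⁶ × 144 = 0.0009216.
1/(A₁E₁) + 1/(A₂E₂) = 1/(1800×112×10³) + 1/(2450×111×10³) = 8.637×10⁻⁹ N⁻¹.
P = 0.0009216 / 8.637×10⁻⁹ = 106700 N = 106.7 kN.
σ_{bronze} = P/A₁ = 106700/1800 = 59.28 MPa, compressive.

σ ≈ 59.3 MPa (compressive)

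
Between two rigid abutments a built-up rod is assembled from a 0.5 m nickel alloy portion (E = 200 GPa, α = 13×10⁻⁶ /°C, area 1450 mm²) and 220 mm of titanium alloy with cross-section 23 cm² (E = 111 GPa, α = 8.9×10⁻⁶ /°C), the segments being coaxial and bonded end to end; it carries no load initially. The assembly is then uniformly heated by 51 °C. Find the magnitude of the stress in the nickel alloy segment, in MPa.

σ ≈ 115 MPa (compressive)

Free thermal expansion of the whole bar: Σ αᵢΔT Lᵢ = 13×10⁻⁶×51×500 + 8.9×10⁻⁶×51×220 = 0.4314 mm.
The walls prevent any net length change, so an axial force P (same in every segment) develops. Compatibility: P · Σ Lᵢ/(AᵢEᵢ) = δ_free.
Σ Lᵢ/(AᵢEᵢ) = 500/(1450×200×10³) + 220/(2300×111×10³) = 2.586×10⁻⁶ mm/N.
P = 0.4314 / 2.586×10⁻⁶ = 166800 N = 166.8 kN, compressive.
σ_{nickel alloy} = P / A = 166800 / 1450 = 115 MPa.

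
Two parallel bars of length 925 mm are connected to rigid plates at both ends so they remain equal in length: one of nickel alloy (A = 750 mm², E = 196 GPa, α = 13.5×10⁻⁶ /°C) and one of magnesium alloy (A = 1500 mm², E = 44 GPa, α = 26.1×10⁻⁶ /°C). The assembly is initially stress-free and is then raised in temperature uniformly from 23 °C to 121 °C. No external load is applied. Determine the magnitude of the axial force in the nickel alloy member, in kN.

Both members must finish at the same length. With the larger α, the magnesium alloy tends to over-expand; the plates restrain it, putting the magnesium alloy in compression and the nickel alloy in tension. With no external load the two internal forces are equal and opposite, magnitude P.
Equating the net (thermal + elastic) strains gives |α₁ − α₂|·ΔT = P·[1/(A₁E₁) + 1/(A₂E₂)].
|α₁ − α₂|·ΔT = 12.6×10⁻⁶ × 98 = 0.001235.
1/(A₁E₁) + 1/(A₂E₂) = 1/(750×196×10³) + 1/(1500×44×10³) = 2.195×10⁻⁸ N⁻¹.
P = 0.001235 / 2.195×10⁻⁸ = 56240 N = 56.24 kN.

P ≈ 56.2 kN (tensile in the nickel alloy)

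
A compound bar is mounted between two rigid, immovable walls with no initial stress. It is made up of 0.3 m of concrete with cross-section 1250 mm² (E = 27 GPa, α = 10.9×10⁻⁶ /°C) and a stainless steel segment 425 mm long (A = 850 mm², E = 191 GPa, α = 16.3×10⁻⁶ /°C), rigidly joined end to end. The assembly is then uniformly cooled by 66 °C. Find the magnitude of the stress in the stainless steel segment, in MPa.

σ ≈ 68.8 MPa (tensile)

If the supports were absent, the total length change would be Σ αᵢΔT Lᵢ = 10.9×10⁻⁶×66×300 + 16.3×10⁻⁶×66×425 = 0.673 mm.
Since the ends are fixed, an axial force P builds up, equal in every segment, with P · Σ Lᵢ/(AᵢEᵢ) = δ_free.
The series flexibility is Σ Lᵢ/(AᵢEᵢ) = 300/(1250×27×10³) + 425/(850×191×10³) = 1.151×10⁻⁵ mm/N.
So P = 0.673 / 1.151×10⁻⁵ = 58.49 kN, tensile.
σ_{stainless steel} = P / A = 58490 / 850 = 68.81 MPa.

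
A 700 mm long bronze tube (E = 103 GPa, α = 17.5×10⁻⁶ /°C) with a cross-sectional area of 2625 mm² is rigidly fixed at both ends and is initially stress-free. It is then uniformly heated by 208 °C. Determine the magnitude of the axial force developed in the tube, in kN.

P ≈ 984 kN (compressive)

With zero net strain, σ = E·αΔT = 103 GPa × 17.5×10⁻⁶ × 208 = 374.9 MPa.
Axial force P = σA = 374.9 × 2625 = 984200 N = 984.2 kN, compressive.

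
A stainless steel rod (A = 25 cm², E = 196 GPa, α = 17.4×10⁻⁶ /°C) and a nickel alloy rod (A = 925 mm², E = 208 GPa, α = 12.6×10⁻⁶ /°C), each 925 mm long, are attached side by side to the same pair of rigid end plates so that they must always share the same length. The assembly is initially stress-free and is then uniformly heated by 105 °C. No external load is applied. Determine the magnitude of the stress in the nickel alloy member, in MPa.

σ ≈ 75.3 MPa (tensile)

Equilibrium of a rigid end plate with no external load gives equal and opposite internal forces ±P in the two members. Since α_{stainless steel} > α_{nickel alloy}, heating drives the stainless steel into compression and the nickel alloy into tension.
Compatibility of the two members (thermal + elastic change equal): (α₁ − α₂)ΔT = P·[1/(A₁E₁) + 1/(A₂E₂)].
|α₁ − α₂|·ΔT = 4.8×10⁻⁶ × 105 = 0.000504.
1/(A₁E₁) + 1/(A₂E₂) = 1/(2500×196×10³) + 1/(925×208×10³) = 7.238×10⁻⁹ N⁻¹.
P = 0.000504 / 7.238×10⁻⁹ = 69630 N = 69.63 kN.
σ_{nickel alloy} = P/A₂ = 69630/925 = 75.28 MPa, tensile.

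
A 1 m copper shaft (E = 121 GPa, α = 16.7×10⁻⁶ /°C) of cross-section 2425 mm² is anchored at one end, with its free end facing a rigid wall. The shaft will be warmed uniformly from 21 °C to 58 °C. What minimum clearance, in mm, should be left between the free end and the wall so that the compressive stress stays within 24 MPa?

g ≈ 0.42 mm

Free expansion if unrestrained: δ_free = αΔT L = 16.7×10⁻⁶ × 37 × 1000 = 0.6179 mm.
A stress of 24 MPa corresponds to the wall pushing the shaft back by σL/E = 24×1000/(121×10³) = 0.1983 mm.
The gap must absorb the remainder: g_min = 0.6179 − 0.1983 = 0.4196 mm.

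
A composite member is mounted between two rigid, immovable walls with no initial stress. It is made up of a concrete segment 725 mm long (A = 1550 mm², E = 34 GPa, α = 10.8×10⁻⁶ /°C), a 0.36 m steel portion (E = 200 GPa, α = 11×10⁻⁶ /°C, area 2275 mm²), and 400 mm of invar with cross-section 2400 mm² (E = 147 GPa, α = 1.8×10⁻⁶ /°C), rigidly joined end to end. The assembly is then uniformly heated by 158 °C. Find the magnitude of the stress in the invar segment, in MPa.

If the supports were absent, the total length change would be Σ αᵢΔT Lᵢ = 10.8×10⁻⁶×158×725 + 11×10⁻⁶×158×360 + 1.8×10⁻⁶×158×400 = 1.977 mm.
The rigid supports impose zero overall length change; the single axial force P common to all segments must satisfy P Σ Lᵢ/(AᵢEᵢ) = δ_free.
Σ Lᵢ/(AᵢEᵢ) = 725/(1550×34×10³) + 360/(2275×200×10³) + 400/(2400×147×10³) = 1.568×10⁻⁵ mm/N.
Hence P = δ_free / Σ(L/AE) = 1.977/1.568×10⁻⁵ = 126 kN (compressive).
σ_{invar} = P / A = 126000 / 2400 = 52.52 MPa.

σ ≈ 52.5 MPa (compressive)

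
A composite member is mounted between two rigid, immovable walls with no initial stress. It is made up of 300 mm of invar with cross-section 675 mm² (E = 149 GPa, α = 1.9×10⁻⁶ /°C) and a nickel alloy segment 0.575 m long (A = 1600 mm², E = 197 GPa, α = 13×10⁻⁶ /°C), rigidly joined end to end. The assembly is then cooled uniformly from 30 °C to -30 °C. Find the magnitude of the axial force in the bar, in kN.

P ≈ 100 kN (tensile)

Free thermal contraction of the whole bar: Σ αᵢΔT Lᵢ = 1.9×10⁻⁶×60×300 + 13×10⁻⁶×60×575 = 0.4827 mm.
The rigid supports impose zero overall length change; the single axial force P common to all segments must satisfy P Σ Lᵢ/(AᵢEᵢ) = δ_free.
The series flexibility is Σ Lᵢ/(AᵢEᵢ) = 300/(675×149×10³) + 575/(1600×197×10³) = 4.807×10⁻⁶ mm/N.
So P = 0.4827 / 4.807×10⁻⁶ = 100.4 kN, tensile.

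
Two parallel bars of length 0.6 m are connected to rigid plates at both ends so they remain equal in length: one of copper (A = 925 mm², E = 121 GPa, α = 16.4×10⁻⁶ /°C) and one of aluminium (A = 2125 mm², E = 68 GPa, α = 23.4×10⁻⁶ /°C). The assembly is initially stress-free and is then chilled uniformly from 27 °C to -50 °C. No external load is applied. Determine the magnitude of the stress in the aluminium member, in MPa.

Both members must finish at the same length. With the larger α, the aluminium tends to over-contract; the plates restrain it, putting the aluminium in tension and the copper in compression. With no external load the two internal forces are equal and opposite, magnitude P.
Setting the final lengths equal and cancelling L: (α₁ − α₂)ΔT = P/(A₁E₁) + P/(A₂E₂).
|α₁ − α₂|·ΔT = 7×10⁻⁶ × 77 = 0.000539.
1/(A₁E₁) + 1/(A₂E₂) = 1/(925×121×10³) + 1/(2125×68×10³) = 1.585×10⁻⁸ N⁻¹.
P = 0.000539 / 1.585×10⁻⁸ = 34000 N = 34 kN.
σ_{aluminium} = P/A₂ = 34000/2125 = 16 MPa, tensile.

σ ≈ 16 MPa (tensile)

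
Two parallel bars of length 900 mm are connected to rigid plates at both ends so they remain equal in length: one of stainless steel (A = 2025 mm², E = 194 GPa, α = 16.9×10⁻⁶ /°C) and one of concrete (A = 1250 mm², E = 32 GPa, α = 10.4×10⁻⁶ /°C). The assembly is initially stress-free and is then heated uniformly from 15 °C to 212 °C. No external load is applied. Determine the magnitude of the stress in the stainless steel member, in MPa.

Both members must finish at the same length. With the larger α, the stainless steel tends to over-expand; the plates restrain it, putting the stainless steel in compression and the concrete in tension. With no external load the two internal forces are equal and opposite, magnitude P.
Setting the final lengths equal and cancelling L: (α₁ − α₂)ΔT = P/(A₁E₁) + P/(A₂E₂).
|α₁ − α₂|·ΔT = 6.5×10⁻⁶ × 197 = 0.00128.
1/(A₁E₁) + 1/(A₂E₂) = 1/(2025×194×10³) + 1/(1250×32×10³) = 2.755×10⁻⁸ N⁻¹.
P = 0.00128 / 2.755×10⁻⁸ = 46490 N = 46.49 kN.
σ_{stainless steel} = P/A₁ = 46490/2025 = 22.96 MPa, compressive.

σ ≈ 23 MPa (compressive)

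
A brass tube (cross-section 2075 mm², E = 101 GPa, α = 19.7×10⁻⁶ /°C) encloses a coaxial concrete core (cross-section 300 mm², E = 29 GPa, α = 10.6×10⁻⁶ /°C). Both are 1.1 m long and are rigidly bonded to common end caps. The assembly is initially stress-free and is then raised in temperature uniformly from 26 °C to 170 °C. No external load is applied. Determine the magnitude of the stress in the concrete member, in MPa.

Both members must finish at the same length. With the larger α, the brass tends to over-expand; the plates restrain it, putting the brass in compression and the concrete in tension. With no external load the two internal forces are equal and opposite, magnitude P.
Setting the final lengths equal and cancelling L: (α₁ − α₂)ΔT = P/(A₁E₁) + P/(A₂E₂).
|α₁ − α₂|·ΔT = 9.1×10⁻⁶ × 144 = 0.00131.
1/(A₁E₁) + 1/(A₂E₂) = 1/(2075×101×10³) + 1/(300×29×10³) = 1.197×10⁻⁷ N⁻¹.
P = 0.00131 / 1.197×10⁻⁷ = 10950 N = 10.95 kN.
σ_{concrete} = P/A₂ = 10950/300 = 36.49 MPa, tensile.

σ ≈ 36.5 MPa (tensile)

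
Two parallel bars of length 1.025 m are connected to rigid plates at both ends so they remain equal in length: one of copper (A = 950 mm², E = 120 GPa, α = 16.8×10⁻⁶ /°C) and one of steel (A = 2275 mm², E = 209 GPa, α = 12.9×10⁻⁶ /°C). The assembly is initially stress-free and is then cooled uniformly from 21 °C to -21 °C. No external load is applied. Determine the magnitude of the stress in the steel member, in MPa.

σ ≈ 6.62 MPa (compressive)

The copper has the larger α, so on cooling it would change length more than the steel if both were free. The rigid plates force a common final length, so the copper is put into tension and the steel into compression, with equal and opposite forces P (no external load).
Compatibility of the two members (thermal + elastic change equal): (α₁ − α₂)ΔT = P·[1/(A₁E₁) + 1/(A₂E₂)].
|α₁ − α₂|·ΔT = 3.9×10⁻⁶ × 42 = 0.0001638.
1/(A₁E₁) + 1/(A₂E₂) = 1/(950×120×10³) + 1/(2275×209×10³) = 1.088×10⁻⁸ N⁻¹.
So P = 0.0001638 / 1.088×10⁻⁸ = 15.06 kN.
σ_{steel} = P/A₂ = 15060/2275 = 6.621 MPa, compressive.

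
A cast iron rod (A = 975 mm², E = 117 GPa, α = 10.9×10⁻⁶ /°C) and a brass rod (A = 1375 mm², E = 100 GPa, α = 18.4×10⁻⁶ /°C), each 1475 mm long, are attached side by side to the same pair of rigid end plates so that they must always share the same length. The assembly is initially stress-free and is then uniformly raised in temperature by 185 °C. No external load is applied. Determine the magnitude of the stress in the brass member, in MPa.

σ ≈ 62.9 MPa (compressive)

The brass has the larger α, so on heating it would change length more than the cast iron if both were free. The rigid plates force a common final length, so the brass is put into compression and the cast iron into tension, with equal and opposite forces P (no external load).
Equating the net (thermal + elastic) strains gives |α₁ − α₂|·ΔT = P·[1/(A₁E₁) + 1/(A₂E₂)].
|α₁ − α₂|·ΔT = 7.5×10⁻⁶ × 185 = 0.001387.
1/(A₁E₁) + 1/(A₂E₂) = 1/(975×117×10³) + 1/(1375×100×10³) = 1.604×10⁻⁸ N⁻¹.
P = 0.001387 / 1.604×10⁻⁸ = 86510 N = 86.51 kN.
σ_{brass} = P/A₂ = 86510/1375 = 62.92 MPa, compressive.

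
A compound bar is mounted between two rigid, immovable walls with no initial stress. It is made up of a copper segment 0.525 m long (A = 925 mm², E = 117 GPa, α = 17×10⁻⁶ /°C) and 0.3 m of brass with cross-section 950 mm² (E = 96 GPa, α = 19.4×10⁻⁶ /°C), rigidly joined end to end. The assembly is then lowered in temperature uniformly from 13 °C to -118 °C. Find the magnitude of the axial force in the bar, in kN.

If the supports were absent, the total length change would be Σ αᵢΔT Lᵢ = 17×10⁻⁶×131×525 + 19.4×10⁻⁶×131×300 = 1.932 mm.
The walls prevent any net length change, so an axial force P (same in every segment) develops. Compatibility: P · Σ Lᵢ/(AᵢEᵢ) = δ_free.
Σ Lᵢ/(AᵢEᵢ) = 525/(925×117×10³) + 300/(950×96×10³) = 8.14×10⁻⁶ mm/N.
P = 1.932 / 8.14×10⁻⁶ = 237300 N = 237.3 kN, tensile.

P ≈ 237 kN (tensile)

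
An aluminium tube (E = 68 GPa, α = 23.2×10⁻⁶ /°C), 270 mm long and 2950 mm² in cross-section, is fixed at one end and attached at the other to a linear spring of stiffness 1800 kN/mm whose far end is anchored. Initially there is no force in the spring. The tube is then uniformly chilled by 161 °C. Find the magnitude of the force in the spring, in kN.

P ≈ 530 kN

Free thermal contraction: δ_free = αΔT L = 23.2×10⁻⁶ × 161 × 270 = 1.009 mm.
With a force P in the spring, the elastic change of the tube is PL/(AE) and that of the spring is P/k; compatibility requires their sum to equal δ_free.
P [ L/(AE) + 1/k ] = δ_free → P [ 270/(2950×68×10³) + 1/(1800×10³) ] = 1.009.
P = 1.009 / 1.902×10⁻⁶ = 530400 N.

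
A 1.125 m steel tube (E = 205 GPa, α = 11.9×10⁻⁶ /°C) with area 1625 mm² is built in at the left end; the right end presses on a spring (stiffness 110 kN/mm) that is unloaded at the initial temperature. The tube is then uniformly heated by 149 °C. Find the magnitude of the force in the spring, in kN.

P ≈ 160 kN

The unrestrained thermal change is αΔT L = 11.9×10⁻⁶ × 149 × 1125 = 1.995 mm.
With a force P in the spring, the elastic change of the tube is PL/(AE) and that of the spring is P/k; compatibility requires their sum to equal δ_free.
So P = δ_free / [L/(AE) + 1/k] = 1.995 / [ 1125/(1625×205×10³) + 1/(110×10³) ].
P = 1.995 / 1.247×10⁻⁵ = 160000 N.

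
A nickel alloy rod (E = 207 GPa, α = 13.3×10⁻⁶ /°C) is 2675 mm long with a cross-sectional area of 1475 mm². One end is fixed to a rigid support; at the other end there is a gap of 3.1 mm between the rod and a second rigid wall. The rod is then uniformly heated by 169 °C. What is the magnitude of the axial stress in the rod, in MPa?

Free thermal elongation = αΔT L = 13.3×10⁻⁶ × 169 × 2675 = 6.013 mm.
The gap closes (δ_free > 3.1 mm) and the wall then resists a further 6.013 − 3.1 = 2.913 mm of expansion.
That suppressed elongation corresponds to σ = E·Δ/L = 207×10³ × 2.913/2675 = 225.4 MPa.

σ ≈ 225 MPa (compressive)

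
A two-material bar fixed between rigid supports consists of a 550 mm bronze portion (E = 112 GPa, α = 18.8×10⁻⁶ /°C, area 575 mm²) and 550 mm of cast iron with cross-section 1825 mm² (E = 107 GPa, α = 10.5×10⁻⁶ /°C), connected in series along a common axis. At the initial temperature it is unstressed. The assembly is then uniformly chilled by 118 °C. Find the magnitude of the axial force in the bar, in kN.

If the supports were absent, the total length change would be Σ αᵢΔT Lᵢ = 18.8×10⁻⁶×118×550 + 10.5×10⁻⁶×118×550 = 1.902 mm.
Since the ends are fixed, an axial force P builds up, equal in every segment, with P · Σ Lᵢ/(AᵢEᵢ) = δ_free.
The series flexibility is Σ Lᵢ/(AᵢEᵢ) = 550/(575×112×10³) + 550/(1825×107×10³) = 1.136×10⁻⁵ mm/N.
So P = 1.902 / 1.136×10⁻⁵ = 167.4 kN, tensile.

P ≈ 167 kN (tensile)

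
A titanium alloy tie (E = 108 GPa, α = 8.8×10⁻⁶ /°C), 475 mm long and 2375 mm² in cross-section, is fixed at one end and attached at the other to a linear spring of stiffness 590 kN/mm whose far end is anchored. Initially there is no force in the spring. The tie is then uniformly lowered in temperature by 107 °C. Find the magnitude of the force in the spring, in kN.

The unrestrained thermal change is αΔT L = 8.8×10⁻⁶ × 107 × 475 = 0.4473 mm.
Let P be the tensile force in the spring. The tie extends elastically by PL/(AE) and the spring stretches by P/k; together these equal δ_free.
P [ L/(AE) + 1/k ] = δ_free → P [ 475/(2375×108×10³) + 1/(590×10³) ] = 0.4473.
P = 0.4473 / 3.547×10⁻⁶ = 126100 N.

P ≈ 126 kN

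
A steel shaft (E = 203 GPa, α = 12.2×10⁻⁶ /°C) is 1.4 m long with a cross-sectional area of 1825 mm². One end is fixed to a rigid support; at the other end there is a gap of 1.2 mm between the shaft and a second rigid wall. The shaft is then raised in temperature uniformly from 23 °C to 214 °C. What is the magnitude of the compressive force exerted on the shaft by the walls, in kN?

P ≈ 546 kN

If the wall were absent the shaft would grow by αΔT L = 12.2×10⁻⁶ × 191 × 1400 = 3.262 mm.
This exceeds the 1.2 mm gap, so the wall pushes back. The portion of expansion that must be recovered elastically is δ_free − gap = 3.262 − 1.2 = 2.062 mm.
That suppressed elongation corresponds to σ = E·Δ/L = 203×10³ × 2.062/1400 = 299 MPa.
Force on the wall = σA = 299 × 1825 mm² = 545.7 kN.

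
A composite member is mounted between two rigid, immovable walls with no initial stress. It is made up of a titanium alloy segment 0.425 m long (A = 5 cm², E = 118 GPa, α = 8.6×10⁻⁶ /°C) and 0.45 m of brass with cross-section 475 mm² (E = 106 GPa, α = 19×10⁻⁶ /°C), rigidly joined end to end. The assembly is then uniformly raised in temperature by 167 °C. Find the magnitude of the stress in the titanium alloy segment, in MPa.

σ ≈ 253 MPa (compressive)

Free thermal expansion of the whole bar: Σ αᵢΔT Lᵢ = 8.6×10⁻⁶×167×425 + 19×10⁻⁶×167×450 = 2.038 mm.
The walls prevent any net length change, so an axial force P (same in every segment) develops. Compatibility: P · Σ Lᵢ/(AᵢEᵢ) = δ_free.
Σ Lᵢ/(AᵢEᵢ) = 425/(500×118×10³) + 450/(475×106×10³) = 1.614×10⁻⁵ mm/N.
So P = 2.038 / 1.614×10⁻⁵ = 126.3 kN, compressive.
σ_{titanium alloy} = P / A = 126300 / 500 = 252.6 MPa.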